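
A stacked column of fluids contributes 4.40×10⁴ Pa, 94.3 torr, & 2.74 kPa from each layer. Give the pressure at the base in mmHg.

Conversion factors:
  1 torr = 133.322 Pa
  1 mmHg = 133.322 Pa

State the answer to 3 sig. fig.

4.40×10⁴ Pa (already Pa)
94.3 torr × 133.322 → 12572.3 Pa
2.74 kPa × 1000 → 2740 Pa
Total: 44000 + 12572.3 + 2740 = 59312.3 Pa
In mmHg: 59312.3 / 133.322 = 444.88 mmHg

445 mmHg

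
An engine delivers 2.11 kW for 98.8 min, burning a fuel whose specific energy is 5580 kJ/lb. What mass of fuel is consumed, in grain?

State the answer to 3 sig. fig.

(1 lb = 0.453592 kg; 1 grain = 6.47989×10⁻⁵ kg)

2.11 kW → 2110 W
98.8 min → 5928 s
E = P × t = 2110 × 5928 = 1.25081×10⁷ J
5580 kJ/lb → 1.23018×10⁷ J/kg
m = E / e_s = 1.25081×10⁷ / 1.23018×10⁷ = 1.01677 kg
In grain: 1.01677 / 6.47989×10⁻⁵ = 15691.2 grain

1.57×10⁴ grain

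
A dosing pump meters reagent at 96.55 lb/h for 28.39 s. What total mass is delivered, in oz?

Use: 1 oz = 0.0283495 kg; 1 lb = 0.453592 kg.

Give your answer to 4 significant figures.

12.18 oz

96.55 lb/h → 0.0121651 kg/s
m = ṁ × t = 0.0121651 × 28.39 = 0.345367 kg
In oz: 0.345367 / 0.0283495 = 12.1825 oz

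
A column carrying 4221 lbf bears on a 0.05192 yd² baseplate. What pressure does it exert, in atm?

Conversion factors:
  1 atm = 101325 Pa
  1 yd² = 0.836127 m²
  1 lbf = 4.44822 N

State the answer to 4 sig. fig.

4.269 atm

4221 lbf × 4.44822 → 18775.9 N
0.05192 yd² × 0.836127 → 0.0434117 m²
P = F / A = 18775.9 N / 0.0434117 m² = 432508 Pa
432508 Pa ÷ (101325 Pa/atm) = 4.26852 atm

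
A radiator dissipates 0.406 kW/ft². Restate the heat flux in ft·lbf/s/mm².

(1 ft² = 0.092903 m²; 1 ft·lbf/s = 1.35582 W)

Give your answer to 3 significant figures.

0.00322 ft·lbf/s/mm²

0.406 kW/ft² × 1000 W/kW ÷ 0.092903 m²/ft² = 4370.15 W/m²
4370.15 W/m² ÷ 1.35582 W/ft·lbf/s × 10⁻⁶ m²/mm² = 0.00322325 ft·lbf/s/mm²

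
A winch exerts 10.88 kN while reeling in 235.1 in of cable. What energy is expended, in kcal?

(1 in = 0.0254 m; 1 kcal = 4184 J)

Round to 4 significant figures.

15.53 kcal

10.88 kN × 1000 = 10880 N
235.1 in × 0.0254 = 5.97154 m
W = F × d = 10880 N × 5.97154 m = 64970.4 J
64970.4 J ÷ (4184 J/kcal) = 15.5283 kcal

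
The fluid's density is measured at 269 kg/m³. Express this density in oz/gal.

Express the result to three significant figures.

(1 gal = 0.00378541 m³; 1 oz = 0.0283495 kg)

35.9 oz/gal

269 kg/m³ is already 269 kg/m³
269 kg/m³ ÷ 0.0283495 kg/oz × 0.00378541 m³/gal = 35.9186 oz/gal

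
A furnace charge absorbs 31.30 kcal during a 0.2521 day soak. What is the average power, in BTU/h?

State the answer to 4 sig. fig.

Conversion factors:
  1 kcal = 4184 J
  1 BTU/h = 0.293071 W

20.52 BTU/h

31.30 kcal × 4184 → 130959 J
0.2521 day × 86400 → 21781.4 s
P = E / t = 130959 J / 21781.4 s = 6.01242 W
6.01242 W ÷ (0.293071 W/BTU/h) = 20.5152 BTU/h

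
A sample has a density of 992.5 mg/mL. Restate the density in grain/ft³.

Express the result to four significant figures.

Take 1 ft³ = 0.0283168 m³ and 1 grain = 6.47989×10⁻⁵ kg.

992.5 mg/mL × 10⁻⁶ kg/mg ÷ 10⁻⁶ m³/mL = 992.5 kg/m³
992.5 kg/m³ ÷ 6.47989×10⁻⁵ kg/grain × 0.0283168 m³/ft³ = 433718 grain/ft³

4.337×10⁵ grain/ft³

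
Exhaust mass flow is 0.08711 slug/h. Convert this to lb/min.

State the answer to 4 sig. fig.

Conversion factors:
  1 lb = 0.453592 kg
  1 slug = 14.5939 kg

0.04671 lb/min

0.08711 slug/h × 14.5939 kg/slug ÷ 3600 s/h = 3.53132×10⁻⁴ kg/s
3.53132×10⁻⁴ kg/s ÷ 0.453592 kg/lb × 60 s/min = 0.0467114 lb/min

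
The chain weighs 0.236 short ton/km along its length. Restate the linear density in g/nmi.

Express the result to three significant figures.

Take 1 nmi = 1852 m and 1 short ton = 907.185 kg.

0.236 short ton/km × 907.185 kg/short ton ÷ 1000 m/km = 0.214096 kg/m
0.214096 kg/m ÷ 0.001 kg/g × 1852 m/nmi = 396506 g/nmi

3.97×10⁵ g/nmi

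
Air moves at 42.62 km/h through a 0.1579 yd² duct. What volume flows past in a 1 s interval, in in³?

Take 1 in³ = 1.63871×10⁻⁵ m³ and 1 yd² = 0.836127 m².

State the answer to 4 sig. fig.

9.538×10⁴ in³

42.62 km/h × (1/3.6) = 11.8389 m/s
0.1579 yd² × 0.836127 = 0.132024 m²
V = v × A × t = 11.8389 m/s × 0.132024 m² × 1 s = 1.56302 m³
1.56302 m³ ÷ (1.63871×10⁻⁵ m³/in³) = 95381.1 in³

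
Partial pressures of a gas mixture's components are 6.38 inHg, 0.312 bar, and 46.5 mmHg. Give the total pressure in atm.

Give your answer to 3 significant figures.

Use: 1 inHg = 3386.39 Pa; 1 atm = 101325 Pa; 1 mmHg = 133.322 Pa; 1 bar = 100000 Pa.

6.38 inHg × 3386.39 → 21605.2 Pa
0.312 bar × 100000 → 31200 Pa
46.5 mmHg × 133.322 → 6199.47 Pa
Combined: 21605.2 + 31200 + 6199.47 = 59004.7 Pa
In atm: 59004.7 / 101325 = 0.582331 atm

0.582 atm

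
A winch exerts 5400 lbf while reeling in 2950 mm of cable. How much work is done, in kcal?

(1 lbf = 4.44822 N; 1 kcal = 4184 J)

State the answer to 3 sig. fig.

5400 lbf × 4.44822 → 24020.4 N
2950 mm × 0.001 → 2.95 m
W = F × d = 24020.4 N × 2.95 m = 70860.2 J
70860.2 J ÷ (4184 J/kcal) = 16.936 kcal

16.9 kcal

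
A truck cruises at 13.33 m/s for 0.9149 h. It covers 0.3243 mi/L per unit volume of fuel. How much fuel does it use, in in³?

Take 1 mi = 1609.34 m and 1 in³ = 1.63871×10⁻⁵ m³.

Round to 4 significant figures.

5133 in³

0.9149 h → 3293.64 s
d = v × t = 13.33 × 3293.64 = 43904.2 m
0.3243 mi/L → 521909 m/m³
V = d / (distance per unit fuel) = 43904.2 / 521909 = 0.0841223 m³
In in³: 0.0841223 / 1.63871×10⁻⁵ = 5133.45 in³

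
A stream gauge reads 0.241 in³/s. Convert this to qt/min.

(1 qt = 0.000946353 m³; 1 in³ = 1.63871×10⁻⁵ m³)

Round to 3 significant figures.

0.250 qt/min

0.241 in³/s × 1.63871×10⁻⁵ m³/in³ = 3.94929×10⁻⁶ m³/s
3.94929×10⁻⁶ m³/s ÷ 0.000946353 m³/qt × 60 s/min = 0.25039 qt/min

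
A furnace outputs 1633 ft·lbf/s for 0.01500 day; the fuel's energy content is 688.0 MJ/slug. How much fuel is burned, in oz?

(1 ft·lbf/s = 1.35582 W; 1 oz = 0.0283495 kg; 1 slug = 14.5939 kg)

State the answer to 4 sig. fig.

2.147 oz

1633 ft·lbf/s → 2214.05 W
0.01500 day → 1296 s
E = P × t = 2214.05 × 1296 = 2.86941×10⁶ J
688.0 MJ/slug → 4.7143×10⁷ J/kg
m = E / e_s = 2.86941×10⁶ / 4.7143×10⁷ = 0.0608661 kg
In oz: 0.0608661 / 0.0283495 = 2.14699 oz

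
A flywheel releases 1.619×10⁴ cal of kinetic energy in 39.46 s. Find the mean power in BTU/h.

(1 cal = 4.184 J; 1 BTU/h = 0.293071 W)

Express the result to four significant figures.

1.619×10⁴ cal × 4.184 → 67739 J
P = E / t = 67739 J / 39.46 s = 1716.65 W
1716.65 W ÷ (0.293071 W/BTU/h) = 5857.45 BTU/h

5857 BTU/h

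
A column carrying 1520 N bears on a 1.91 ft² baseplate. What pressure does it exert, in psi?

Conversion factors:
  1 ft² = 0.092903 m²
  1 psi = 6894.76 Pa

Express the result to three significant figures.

1.24 psi

1.91 ft² × 0.092903 = 0.177445 m²
P = F / A = 1520 N / 0.177445 m² = 8566.03 Pa
8566.03 Pa ÷ (6894.76 Pa/psi) = 1.2424 psi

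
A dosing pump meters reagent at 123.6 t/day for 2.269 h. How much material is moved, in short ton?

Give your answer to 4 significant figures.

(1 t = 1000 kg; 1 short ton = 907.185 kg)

123.6 t/day → 1.43056 kg/s
2.269 h → 8168.4 s
m = ṁ × t = 1.43056 × 8168.4 = 11685.4 kg
In short ton: 11685.4 / 907.185 = 12.8809 short ton

12.88 short ton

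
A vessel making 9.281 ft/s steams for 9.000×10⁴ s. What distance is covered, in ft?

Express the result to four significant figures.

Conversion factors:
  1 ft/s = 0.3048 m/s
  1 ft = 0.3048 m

9.281 ft/s × 0.3048 = 2.82885 m/s
d = v × t = 2.82885 m/s × 90000 s = 254596 m
254596 m ÷ (0.3048 m/ft) = 835289 ft

8.353×10⁵ ft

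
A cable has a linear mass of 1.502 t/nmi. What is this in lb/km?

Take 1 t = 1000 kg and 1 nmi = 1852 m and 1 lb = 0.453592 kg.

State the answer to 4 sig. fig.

1.502 t/nmi × 1000 kg/t ÷ 1852 m/nmi = 0.811015 kg/m
0.811015 kg/m ÷ 0.453592 kg/lb × 1000 m/km = 1787.98 lb/km

1788 lb/km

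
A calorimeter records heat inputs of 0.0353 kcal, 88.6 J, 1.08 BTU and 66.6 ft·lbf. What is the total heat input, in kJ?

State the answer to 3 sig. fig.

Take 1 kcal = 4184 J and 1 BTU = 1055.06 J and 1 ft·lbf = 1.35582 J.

0.0353 kcal × 4184 → 147.695 J
88.6 J (already J)
1.08 BTU × 1055.06 → 1139.46 J
66.6 ft·lbf × 1.35582 → 90.2976 J
Combined: 147.695 + 88.6 + 1139.46 + 90.2976 = 1466.05 J
In kJ: 1466.05 / 1000 = 1.46605 kJ

1.47 kJ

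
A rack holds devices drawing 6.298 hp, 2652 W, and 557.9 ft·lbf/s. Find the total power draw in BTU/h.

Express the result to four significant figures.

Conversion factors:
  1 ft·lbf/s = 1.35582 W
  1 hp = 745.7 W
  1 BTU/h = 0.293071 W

2.765×10⁴ BTU/h

6.298 hp × 745.7 = 4696.42 W
2652 W (already W)
557.9 ft·lbf/s × 1.35582 = 756.412 W
Sum: 4696.42 + 2652 + 756.412 = 8104.83 W
In BTU/h: 8104.83 / 0.293071 = 27654.8 BTU/h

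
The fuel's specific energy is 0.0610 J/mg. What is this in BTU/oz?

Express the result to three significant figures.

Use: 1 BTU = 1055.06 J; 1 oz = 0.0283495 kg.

1.64 BTU/oz

0.0610 J/mg ÷ 10⁻⁶ kg/mg = 61000 J/kg
61000 J/kg ÷ 1055.06 J/BTU × 0.0283495 kg/oz = 1.63907 BTU/oz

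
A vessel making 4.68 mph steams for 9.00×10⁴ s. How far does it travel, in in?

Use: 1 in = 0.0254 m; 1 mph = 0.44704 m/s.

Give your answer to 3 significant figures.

4.68 mph × 0.44704 = 2.09215 m/s
d = v × t = 2.09215 m/s × 90000 s = 188294 m
188294 m ÷ (0.0254 m/in) = 7.41315×10⁶ in

7.41×10⁶ in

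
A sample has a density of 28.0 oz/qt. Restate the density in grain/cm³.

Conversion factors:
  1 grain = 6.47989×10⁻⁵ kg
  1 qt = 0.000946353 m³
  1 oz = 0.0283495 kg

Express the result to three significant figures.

28.0 oz/qt × 0.0283495 kg/oz ÷ 0.000946353 m³/qt = 838.784 kg/m³
838.784 kg/m³ ÷ 6.47989×10⁻⁵ kg/grain × 10⁻⁶ m³/cm³ = 12.9444 grain/cm³

12.9 grain/cm³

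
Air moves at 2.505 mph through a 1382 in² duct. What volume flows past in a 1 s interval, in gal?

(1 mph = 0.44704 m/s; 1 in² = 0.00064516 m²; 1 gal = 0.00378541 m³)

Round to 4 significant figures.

2.505 mph × 0.44704 = 1.11984 m/s
1382 in² × 0.00064516 = 0.891611 m²
V = v × A × t = 1.11984 m/s × 0.891611 m² × 1 s = 0.998462 m³
0.998462 m³ ÷ (0.00378541 m³/gal) = 263.766 gal

263.8 gal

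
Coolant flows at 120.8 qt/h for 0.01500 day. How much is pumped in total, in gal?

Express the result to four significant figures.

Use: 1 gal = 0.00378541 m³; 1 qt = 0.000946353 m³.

120.8 qt/h → 3.17554×10⁻⁵ m³/s
0.01500 day → 1296 s
V = Q × t = 3.17554×10⁻⁵ × 1296 = 0.041155 m³
In gal: 0.041155 / 0.00378541 = 10.872 gal

10.87 gal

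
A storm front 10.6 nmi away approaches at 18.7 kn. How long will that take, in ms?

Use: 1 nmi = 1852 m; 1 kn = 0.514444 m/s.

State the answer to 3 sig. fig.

10.6 nmi × 1852 = 19631.2 m
18.7 kn × 0.514444 = 9.6201 m/s
t = d / v = 19631.2 m / 9.6201 m/s = 2040.64 s
2040.64 s ÷ (0.001 s/ms) = 2.04064×10⁶ ms

2.04×10⁶ ms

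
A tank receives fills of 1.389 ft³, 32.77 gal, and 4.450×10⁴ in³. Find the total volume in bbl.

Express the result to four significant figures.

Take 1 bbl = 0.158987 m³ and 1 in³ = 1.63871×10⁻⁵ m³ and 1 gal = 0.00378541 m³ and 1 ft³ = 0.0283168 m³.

5.614 bbl

1.389 ft³ × 0.0283168 → 0.039332 m³
32.77 gal × 0.00378541 → 0.124048 m³
4.450×10⁴ in³ × 1.63871×10⁻⁵ → 0.729226 m³
Sum: 0.039332 + 0.124048 + 0.729226 = 0.892606 m³
In bbl: 0.892606 / 0.158987 = 5.61433 bbl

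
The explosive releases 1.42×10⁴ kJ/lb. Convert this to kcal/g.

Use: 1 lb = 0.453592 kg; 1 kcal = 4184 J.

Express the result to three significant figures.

7.48 kcal/g

1.42×10⁴ kJ/lb × 1000 J/kJ ÷ 0.453592 kg/lb = 3.13057×10⁷ J/kg
3.13057×10⁷ J/kg ÷ 4184 J/kcal × 0.001 kg/g = 7.48224 kcal/g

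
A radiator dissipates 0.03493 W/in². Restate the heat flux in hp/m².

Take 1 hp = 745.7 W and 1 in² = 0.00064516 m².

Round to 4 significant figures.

0.03493 W/in² ÷ 0.00064516 m²/in² = 54.1416 W/m²
54.1416 W/m² ÷ 745.7 W/hp = 0.0726051 hp/m²

0.07261 hp/m²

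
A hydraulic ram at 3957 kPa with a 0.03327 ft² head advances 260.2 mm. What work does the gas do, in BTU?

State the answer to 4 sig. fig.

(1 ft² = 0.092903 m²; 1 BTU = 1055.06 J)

3.016 BTU

3957 kPa → 3.957×10⁶ Pa
0.03327 ft² → 0.00309088 m²
F = P × A = 3.957×10⁶ × 0.00309088 = 12230.6 N
260.2 mm → 0.2602 m
W = F × d = 12230.6 × 0.2602 = 3182.4 J
In BTU: 3182.4 / 1055.06 = 3.01632 BTU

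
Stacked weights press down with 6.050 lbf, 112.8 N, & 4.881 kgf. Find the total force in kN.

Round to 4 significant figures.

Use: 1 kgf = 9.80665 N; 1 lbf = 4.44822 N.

0.1876 kN

6.050 lbf × 4.44822 = 26.9117 N
112.8 N (already N)
4.881 kgf × 9.80665 = 47.8663 N
Total: 26.9117 + 112.8 + 47.8663 = 187.578 N
In kN: 187.578 / 1000 = 0.187578 kN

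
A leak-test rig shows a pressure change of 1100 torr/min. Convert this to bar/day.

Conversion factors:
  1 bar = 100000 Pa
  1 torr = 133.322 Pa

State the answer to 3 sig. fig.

1100 torr/min × 133.322 Pa/torr ÷ 60 s/min = 2444.24 Pa/s
2444.24 Pa/s ÷ 100000 Pa/bar × 86400 s/day = 2111.82 bar/day

2110 bar/day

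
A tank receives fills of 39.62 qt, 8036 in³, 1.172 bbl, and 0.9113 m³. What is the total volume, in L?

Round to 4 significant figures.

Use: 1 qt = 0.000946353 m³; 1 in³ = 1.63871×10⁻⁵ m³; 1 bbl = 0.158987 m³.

1267 L

39.62 qt × 0.000946353 → 0.0374945 m³
8036 in³ × 1.63871×10⁻⁵ → 0.131687 m³
1.172 bbl × 0.158987 → 0.186333 m³
0.9113 m³ (already m³)
Total: 0.0374945 + 0.131687 + 0.186333 + 0.9113 = 1.26681 m³
In L: 1.26681 / 0.001 = 1266.81 L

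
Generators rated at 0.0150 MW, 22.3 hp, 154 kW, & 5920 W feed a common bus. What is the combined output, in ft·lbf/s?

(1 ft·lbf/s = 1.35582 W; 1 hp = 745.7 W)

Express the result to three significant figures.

0.0150 MW × 1000000 = 15000 W
22.3 hp × 745.7 = 16629.1 W
154 kW × 1000 = 154000 W
5920 W (already W)
Combined: 15000 + 16629.1 + 154000 + 5920 = 191549 W
In ft·lbf/s: 191549 / 1.35582 = 141279 ft·lbf/s

1.41×10⁵ ft·lbf/s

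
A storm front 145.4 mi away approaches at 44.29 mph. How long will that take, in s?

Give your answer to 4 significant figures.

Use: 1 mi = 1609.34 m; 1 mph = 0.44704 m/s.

145.4 mi × 1609.34 → 233998 m
44.29 mph × 0.44704 → 19.7994 m/s
t = d / v = 233998 m / 19.7994 m/s = 11818.4 s

1.182×10⁴ s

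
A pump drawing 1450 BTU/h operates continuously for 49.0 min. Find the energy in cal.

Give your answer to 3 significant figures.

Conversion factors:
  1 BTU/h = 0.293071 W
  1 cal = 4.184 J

2.99×10⁵ cal

1450 BTU/h × 0.293071 → 424.953 W
49.0 min × 60 → 2940 s
E = P × t = 424.953 W × 2940 s = 1.24936×10⁶ J
1.24936×10⁶ J ÷ (4.184 J/cal) = 298604 cal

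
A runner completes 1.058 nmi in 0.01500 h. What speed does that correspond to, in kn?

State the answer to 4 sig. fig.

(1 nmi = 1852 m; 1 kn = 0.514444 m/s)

1.058 nmi × 1852 → 1959.42 m
0.01500 h × 3600 → 54 s
v = d / t = 1959.42 m / 54 s = 36.2856 m/s
36.2856 m/s ÷ (0.514444 m/s/kn) = 70.5336 kn

70.53 kn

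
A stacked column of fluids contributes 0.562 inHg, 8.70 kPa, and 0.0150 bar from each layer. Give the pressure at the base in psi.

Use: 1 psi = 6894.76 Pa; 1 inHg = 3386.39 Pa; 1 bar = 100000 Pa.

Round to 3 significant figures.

0.562 inHg × 3386.39 = 1903.15 Pa
8.70 kPa × 1000 = 8700 Pa
0.0150 bar × 100000 = 1500 Pa
Total: 1903.15 + 8700 + 1500 = 12103.2 Pa
In psi: 12103.2 / 6894.76 = 1.75542 psi

1.76 psi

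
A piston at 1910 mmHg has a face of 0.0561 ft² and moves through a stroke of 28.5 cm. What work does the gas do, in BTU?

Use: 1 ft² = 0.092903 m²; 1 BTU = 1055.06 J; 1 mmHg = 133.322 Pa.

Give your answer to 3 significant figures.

0.359 BTU

1910 mmHg → 254645 Pa
0.0561 ft² → 0.00521186 m²
F = P × A = 254645 × 0.00521186 = 1327.17 N
28.5 cm → 0.285 m
W = F × d = 1327.17 × 0.285 = 378.243 J
In BTU: 378.243 / 1055.06 = 0.358504 BTU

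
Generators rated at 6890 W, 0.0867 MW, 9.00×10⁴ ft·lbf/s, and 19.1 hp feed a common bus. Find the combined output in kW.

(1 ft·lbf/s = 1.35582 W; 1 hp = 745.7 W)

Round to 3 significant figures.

6890 W (already W)
0.0867 MW × 1000000 = 86700 W
9.00×10⁴ ft·lbf/s × 1.35582 = 122024 W
19.1 hp × 745.7 = 14242.9 W
Sum: 6890 + 86700 + 122024 + 14242.9 = 229857 W
In kW: 229857 / 1000 = 229.857 kW

230 kW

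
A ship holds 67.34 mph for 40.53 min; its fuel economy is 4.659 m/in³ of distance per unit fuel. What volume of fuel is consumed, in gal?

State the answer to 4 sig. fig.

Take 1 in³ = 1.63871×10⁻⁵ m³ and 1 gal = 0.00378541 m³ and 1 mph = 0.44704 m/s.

68.02 gal

67.34 mph → 30.1037 m/s
40.53 min → 2431.8 s
d = v × t = 30.1037 × 2431.8 = 73206.2 m
4.659 m/in³ → 284309 m/m³
V = d / (distance per unit fuel) = 73206.2 / 284309 = 0.257488 m³
In gal: 0.257488 / 0.00378541 = 68.0212 gal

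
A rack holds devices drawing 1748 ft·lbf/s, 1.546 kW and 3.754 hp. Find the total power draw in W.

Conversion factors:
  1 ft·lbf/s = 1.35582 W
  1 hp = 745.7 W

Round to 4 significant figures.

6715 W

1748 ft·lbf/s × 1.35582 = 2369.97 W
1.546 kW × 1000 = 1546 W
3.754 hp × 745.7 = 2799.36 W
Sum: 2369.97 + 1546 + 2799.36 = 6715.33 W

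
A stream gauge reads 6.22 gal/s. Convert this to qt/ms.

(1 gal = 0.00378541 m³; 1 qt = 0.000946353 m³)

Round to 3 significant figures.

6.22 gal/s × 0.00378541 m³/gal = 0.0235453 m³/s
0.0235453 m³/s ÷ 0.000946353 m³/qt × 0.001 s/ms = 0.02488 qt/ms

0.0249 qt/ms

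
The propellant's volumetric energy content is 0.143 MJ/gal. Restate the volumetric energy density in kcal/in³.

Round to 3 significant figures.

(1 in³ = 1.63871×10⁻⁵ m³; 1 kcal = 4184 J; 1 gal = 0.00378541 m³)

0.143 MJ/gal × 1000000 J/MJ ÷ 0.00378541 m³/gal = 3.77766×10⁷ J/m³
3.77766×10⁷ J/m³ ÷ 4184 J/kcal × 1.63871×10⁻⁵ m³/in³ = 0.147956 kcal/in³

0.148 kcal/in³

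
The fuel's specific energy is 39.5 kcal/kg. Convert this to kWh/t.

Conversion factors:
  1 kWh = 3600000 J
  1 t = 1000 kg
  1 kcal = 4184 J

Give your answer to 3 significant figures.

45.9 kWh/t

39.5 kcal/kg × 4184 J/kcal = 165268 J/kg
165268 J/kg ÷ 3600000 J/kWh × 1000 kg/t = 45.9078 kWh/t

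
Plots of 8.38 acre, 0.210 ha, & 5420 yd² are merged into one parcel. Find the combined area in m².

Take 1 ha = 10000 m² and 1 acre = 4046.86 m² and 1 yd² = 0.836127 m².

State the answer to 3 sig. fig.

4.05×10⁴ m²

8.38 acre × 4046.86 → 33912.7 m²
0.210 ha × 10000 → 2100 m²
5420 yd² × 0.836127 → 4531.81 m²
Total: 33912.7 + 2100 + 4531.81 = 40544.5 m²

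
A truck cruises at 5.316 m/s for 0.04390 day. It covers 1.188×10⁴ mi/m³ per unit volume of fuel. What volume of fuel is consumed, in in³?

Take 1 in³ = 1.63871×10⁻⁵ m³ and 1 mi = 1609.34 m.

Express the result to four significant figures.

64.36 in³

0.04390 day → 3792.96 s
d = v × t = 5.316 × 3792.96 = 20163.4 m
1.188×10⁴ mi/m³ → 1.9119×10⁷ m/m³
V = d / (distance per unit fuel) = 20163.4 / 1.9119×10⁷ = 0.00105463 m³
In in³: 0.00105463 / 1.63871×10⁻⁵ = 64.3573 in³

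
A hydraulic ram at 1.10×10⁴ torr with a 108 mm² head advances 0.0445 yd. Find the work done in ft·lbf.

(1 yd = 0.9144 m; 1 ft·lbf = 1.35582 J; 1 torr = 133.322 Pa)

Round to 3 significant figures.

1.10×10⁴ torr → 1.46654×10⁶ Pa
108 mm² → 1.08×10⁻⁴ m²
F = P × A = 1.46654×10⁶ × 1.08×10⁻⁴ = 158.386 N
0.0445 yd → 0.0406908 m
W = F × d = 158.386 × 0.0406908 = 6.44485 J
In ft·lbf: 6.44485 / 1.35582 = 4.75347 ft·lbf

4.75 ft·lbf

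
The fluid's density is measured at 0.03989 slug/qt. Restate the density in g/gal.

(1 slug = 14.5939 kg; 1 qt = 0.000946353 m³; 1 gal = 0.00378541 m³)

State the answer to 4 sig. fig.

0.03989 slug/qt × 14.5939 kg/slug ÷ 0.000946353 m³/qt = 615.152 kg/m³
615.152 kg/m³ ÷ 0.001 kg/g × 0.00378541 m³/gal = 2328.6 g/gal

2329 g/gal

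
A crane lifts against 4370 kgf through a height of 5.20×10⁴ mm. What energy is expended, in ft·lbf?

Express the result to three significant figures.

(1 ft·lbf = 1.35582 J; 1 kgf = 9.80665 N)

1.64×10⁶ ft·lbf

4370 kgf × 9.80665 → 42855.1 N
5.20×10⁴ mm × 0.001 → 52 m
W = F × d = 42855.1 N × 52 m = 2.22847×10⁶ J
2.22847×10⁶ J ÷ (1.35582 J/ft·lbf) = 1.64363×10⁶ ft·lbf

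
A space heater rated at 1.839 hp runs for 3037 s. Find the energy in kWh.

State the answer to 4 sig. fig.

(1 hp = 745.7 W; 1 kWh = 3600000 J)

1.839 hp × 745.7 → 1371.34 W
E = P × t = 1371.34 W × 3037 s = 4.16476×10⁶ J
4.16476×10⁶ J ÷ (3600000 J/kWh) = 1.15688 kWh

1.157 kWh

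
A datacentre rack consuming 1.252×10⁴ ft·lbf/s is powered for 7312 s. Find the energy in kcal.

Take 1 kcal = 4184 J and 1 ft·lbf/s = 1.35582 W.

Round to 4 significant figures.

2.967×10⁴ kcal

1.252×10⁴ ft·lbf/s × 1.35582 → 16974.9 W
E = P × t = 16974.9 W × 7312 s = 1.2412×10⁸ J
1.2412×10⁸ J ÷ (4184 J/kcal) = 29665.4 kcal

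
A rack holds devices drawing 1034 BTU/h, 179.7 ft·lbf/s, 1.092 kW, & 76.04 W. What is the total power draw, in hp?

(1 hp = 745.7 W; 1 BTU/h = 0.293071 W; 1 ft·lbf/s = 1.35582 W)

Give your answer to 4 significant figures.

1034 BTU/h × 0.293071 → 303.035 W
179.7 ft·lbf/s × 1.35582 → 243.641 W
1.092 kW × 1000 → 1092 W
76.04 W (already W)
Combined: 303.035 + 243.641 + 1092 + 76.04 = 1714.72 W
In hp: 1714.72 / 745.7 = 2.29948 hp

2.299 hp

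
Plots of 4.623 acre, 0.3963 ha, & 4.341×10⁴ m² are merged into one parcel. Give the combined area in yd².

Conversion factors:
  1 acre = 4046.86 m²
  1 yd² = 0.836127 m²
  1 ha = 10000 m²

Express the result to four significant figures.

7.903×10⁴ yd²

4.623 acre × 4046.86 → 18708.6 m²
0.3963 ha × 10000 → 3963 m²
4.341×10⁴ m² (already m²)
Sum: 18708.6 + 3963 + 43410 = 66081.6 m²
In yd²: 66081.6 / 0.836127 = 79033 yd²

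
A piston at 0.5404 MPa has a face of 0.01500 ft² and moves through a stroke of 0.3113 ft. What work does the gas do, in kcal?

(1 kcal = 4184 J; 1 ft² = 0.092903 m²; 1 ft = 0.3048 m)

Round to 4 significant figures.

0.01708 kcal

0.5404 MPa → 540400 Pa
0.01500 ft² → 0.00139354 m²
F = P × A = 540400 × 0.00139354 = 753.069 N
0.3113 ft → 0.0948842 m
W = F × d = 753.069 × 0.0948842 = 71.4543 J
In kcal: 71.4543 / 4184 = 0.017078 kcal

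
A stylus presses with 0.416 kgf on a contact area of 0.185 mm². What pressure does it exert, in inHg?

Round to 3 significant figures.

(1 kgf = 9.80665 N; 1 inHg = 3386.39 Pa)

6510 inHg

0.416 kgf × 9.80665 → 4.07957 N
0.185 mm² × 10⁻⁶ → 1.85×10⁻⁷ m²
P = F / A = 4.07957 N / 1.85×10⁻⁷ m² = 2.20517×10⁷ Pa
2.20517×10⁷ Pa ÷ (3386.39 Pa/inHg) = 6511.86 inHg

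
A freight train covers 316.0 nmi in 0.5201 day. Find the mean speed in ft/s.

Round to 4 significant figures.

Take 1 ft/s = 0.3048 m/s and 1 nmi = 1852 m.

316.0 nmi × 1852 = 585232 m
0.5201 day × 86400 = 44936.6 s
v = d / t = 585232 m / 44936.6 s = 13.0235 m/s
13.0235 m/s ÷ (0.3048 m/s/ft/s) = 42.728 ft/s

42.73 ft/s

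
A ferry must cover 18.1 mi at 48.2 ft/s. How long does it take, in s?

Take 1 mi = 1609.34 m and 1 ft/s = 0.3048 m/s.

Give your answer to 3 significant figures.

1980 s

18.1 mi × 1609.34 = 29129.1 m
48.2 ft/s × 0.3048 = 14.6914 m/s
t = d / v = 29129.1 m / 14.6914 m/s = 1982.73 s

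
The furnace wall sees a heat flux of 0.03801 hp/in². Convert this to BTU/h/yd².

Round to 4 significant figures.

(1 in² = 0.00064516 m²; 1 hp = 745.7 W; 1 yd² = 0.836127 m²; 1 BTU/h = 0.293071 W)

1.253×10⁵ BTU/h/yd²

0.03801 hp/in² × 745.7 W/hp ÷ 0.00064516 m²/in² = 43933.4 W/m²
43933.4 W/m² ÷ 0.293071 W/BTU/h × 0.836127 m²/yd² = 125341 BTU/h/yd²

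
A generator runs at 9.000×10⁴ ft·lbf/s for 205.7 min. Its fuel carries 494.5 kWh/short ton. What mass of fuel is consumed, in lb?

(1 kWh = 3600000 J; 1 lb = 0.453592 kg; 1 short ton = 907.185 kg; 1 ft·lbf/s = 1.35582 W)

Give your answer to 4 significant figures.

9.000×10⁴ ft·lbf/s → 122024 W
205.7 min → 12342 s
E = P × t = 122024 × 12342 = 1.50602×10⁹ J
494.5 kWh/short ton → 1.96233×10⁶ J/kg
m = E / e_s = 1.50602×10⁹ / 1.96233×10⁶ = 767.465 kg
In lb: 767.465 / 0.453592 = 1691.97 lb

1692 lb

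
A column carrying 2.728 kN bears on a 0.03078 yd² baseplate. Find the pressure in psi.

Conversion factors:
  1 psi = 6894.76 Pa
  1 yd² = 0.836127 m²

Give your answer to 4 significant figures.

2.728 kN × 1000 = 2728 N
0.03078 yd² × 0.836127 = 0.025736 m²
P = F / A = 2728 N / 0.025736 m² = 105999 Pa
105999 Pa ÷ (6894.76 Pa/psi) = 15.3738 psi

15.37 psi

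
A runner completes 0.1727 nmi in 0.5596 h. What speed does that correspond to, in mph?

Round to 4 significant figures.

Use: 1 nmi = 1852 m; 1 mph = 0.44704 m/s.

0.3551 mph

0.1727 nmi × 1852 = 319.84 m
0.5596 h × 3600 = 2014.56 s
v = d / t = 319.84 m / 2014.56 s = 0.158764 m/s
0.158764 m/s ÷ (0.44704 m/s/mph) = 0.355145 mph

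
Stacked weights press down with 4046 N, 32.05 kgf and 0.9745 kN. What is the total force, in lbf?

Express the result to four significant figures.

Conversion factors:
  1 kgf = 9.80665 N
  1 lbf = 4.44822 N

4046 N (already N)
32.05 kgf × 9.80665 = 314.303 N
0.9745 kN × 1000 = 974.5 N
Combined: 4046 + 314.303 + 974.5 = 5334.8 N
In lbf: 5334.8 / 4.44822 = 1199.31 lbf

1199 lbf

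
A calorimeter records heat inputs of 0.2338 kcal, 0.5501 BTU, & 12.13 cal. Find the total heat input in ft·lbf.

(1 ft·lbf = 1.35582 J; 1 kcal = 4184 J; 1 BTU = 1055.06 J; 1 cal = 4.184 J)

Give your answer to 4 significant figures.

0.2338 kcal × 4184 → 978.219 J
0.5501 BTU × 1055.06 → 580.389 J
12.13 cal × 4.184 → 50.7519 J
Sum: 978.219 + 580.389 + 50.7519 = 1609.36 J
In ft·lbf: 1609.36 / 1.35582 = 1187 ft·lbf

1187 ft·lbf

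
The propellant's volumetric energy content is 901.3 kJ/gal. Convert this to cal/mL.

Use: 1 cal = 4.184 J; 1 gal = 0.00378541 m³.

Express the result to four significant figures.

901.3 kJ/gal × 1000 J/kJ ÷ 0.00378541 m³/gal = 2.38098×10⁸ J/m³
2.38098×10⁸ J/m³ ÷ 4.184 J/cal × 10⁻⁶ m³/mL = 56.9068 cal/mL

56.91 cal/mL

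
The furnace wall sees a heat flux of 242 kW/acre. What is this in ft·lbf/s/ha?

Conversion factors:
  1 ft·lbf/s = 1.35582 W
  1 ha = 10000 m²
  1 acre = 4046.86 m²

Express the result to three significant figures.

242 kW/acre × 1000 W/kW ÷ 4046.86 m²/acre = 59.7994 W/m²
59.7994 W/m² ÷ 1.35582 W/ft·lbf/s × 10000 m²/ha = 441057 ft·lbf/s/ha

4.41×10⁵ ft·lbf/s/ha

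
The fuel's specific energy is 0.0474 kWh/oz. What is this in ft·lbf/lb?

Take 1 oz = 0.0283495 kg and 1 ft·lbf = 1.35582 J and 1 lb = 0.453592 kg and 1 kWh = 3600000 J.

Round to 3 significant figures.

0.0474 kWh/oz × 3600000 J/kWh ÷ 0.0283495 kg/oz = 6.01915×10⁶ J/kg
6.01915×10⁶ J/kg ÷ 1.35582 J/ft·lbf × 0.453592 kg/lb = 2.01372×10⁶ ft·lbf/lb

2.01×10⁶ ft·lbf/lb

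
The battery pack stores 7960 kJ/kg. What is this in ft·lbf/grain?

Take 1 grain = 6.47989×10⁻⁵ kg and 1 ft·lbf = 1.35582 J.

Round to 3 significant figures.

380 ft·lbf/grain

7960 kJ/kg × 1000 J/kJ = 7.96×10⁶ J/kg
7.96×10⁶ J/kg ÷ 1.35582 J/ft·lbf × 6.47989×10⁻⁵ kg/grain = 380.433 ft·lbf/grain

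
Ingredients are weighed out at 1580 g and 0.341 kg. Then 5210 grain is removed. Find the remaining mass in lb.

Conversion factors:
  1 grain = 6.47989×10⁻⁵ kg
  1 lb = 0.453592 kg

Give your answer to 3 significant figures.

3.49 lb

1580 g × 0.001 = 1.58 kg
0.341 kg (already kg)
5210 grain × 6.47989×10⁻⁵ = 0.337602 kg
Net: 1.58 + 0.341 − 0.337602 = 1.5834 kg
In lb: 1.5834 / 0.453592 = 3.4908 lb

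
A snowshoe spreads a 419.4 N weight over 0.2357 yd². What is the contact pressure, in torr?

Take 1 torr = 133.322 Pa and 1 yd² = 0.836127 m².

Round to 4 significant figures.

0.2357 yd² × 0.836127 → 0.197075 m²
P = F / A = 419.4 N / 0.197075 m² = 2128.12 Pa
2128.12 Pa ÷ (133.322 Pa/torr) = 15.9623 torr

15.96 torr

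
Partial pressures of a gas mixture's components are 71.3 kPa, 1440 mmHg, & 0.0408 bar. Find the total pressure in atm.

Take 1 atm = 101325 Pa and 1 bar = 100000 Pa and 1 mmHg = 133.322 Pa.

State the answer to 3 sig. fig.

2.64 atm

71.3 kPa × 1000 → 71300 Pa
1440 mmHg × 133.322 → 191984 Pa
0.0408 bar × 100000 → 4080 Pa
Sum: 71300 + 191984 + 4080 = 267364 Pa
In atm: 267364 / 101325 = 2.63868 atm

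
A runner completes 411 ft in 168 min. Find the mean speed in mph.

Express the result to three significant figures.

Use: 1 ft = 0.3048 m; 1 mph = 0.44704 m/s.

411 ft × 0.3048 = 125.273 m
168 min × 60 = 10080 s
v = d / t = 125.273 m / 10080 s = 0.0124279 m/s
0.0124279 m/s ÷ (0.44704 m/s/mph) = 0.0278004 mph

0.0278 mph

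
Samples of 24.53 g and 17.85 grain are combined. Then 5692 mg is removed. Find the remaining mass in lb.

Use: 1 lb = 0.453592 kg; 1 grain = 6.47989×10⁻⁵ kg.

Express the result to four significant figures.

24.53 g × 0.001 = 0.02453 kg
17.85 grain × 6.47989×10⁻⁵ = 0.00115666 kg
5692 mg × 10⁻⁶ = 0.005692 kg
Result: 0.02453 + 0.00115666 − 0.005692 = 0.0199947 kg
In lb: 0.0199947 / 0.453592 = 0.0440808 lb

0.04408 lb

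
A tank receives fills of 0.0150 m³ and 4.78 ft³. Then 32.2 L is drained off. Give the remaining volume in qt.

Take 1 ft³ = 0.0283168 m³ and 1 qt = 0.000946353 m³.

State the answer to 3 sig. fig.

0.0150 m³ (already m³)
4.78 ft³ × 0.0283168 → 0.135354 m³
32.2 L × 0.001 → 0.0322 m³
Result: 0.015 + 0.135354 − 0.0322 = 0.118154 m³
In qt: 0.118154 / 0.000946353 = 124.852 qt

125 qt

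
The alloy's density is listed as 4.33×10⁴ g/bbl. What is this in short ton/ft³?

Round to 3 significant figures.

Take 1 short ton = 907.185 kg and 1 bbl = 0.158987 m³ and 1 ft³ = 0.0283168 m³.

0.00850 short ton/ft³

4.33×10⁴ g/bbl × 0.001 kg/g ÷ 0.158987 m³/bbl = 272.349 kg/m³
272.349 kg/m³ ÷ 907.185 kg/short ton × 0.0283168 m³/ft³ = 0.00850108 short ton/ft³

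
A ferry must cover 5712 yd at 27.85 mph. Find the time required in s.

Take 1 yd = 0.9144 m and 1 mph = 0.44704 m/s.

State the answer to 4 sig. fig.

5712 yd × 0.9144 → 5223.05 m
27.85 mph × 0.44704 → 12.4501 m/s
t = d / v = 5223.05 m / 12.4501 m/s = 419.519 s

419.5 s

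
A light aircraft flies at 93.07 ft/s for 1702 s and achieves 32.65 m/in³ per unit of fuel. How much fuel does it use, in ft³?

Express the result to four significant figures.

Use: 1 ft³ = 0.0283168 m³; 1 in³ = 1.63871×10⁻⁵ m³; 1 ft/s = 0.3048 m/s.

93.07 ft/s → 28.3677 m/s
d = v × t = 28.3677 × 1702 = 48281.8 m
32.65 m/in³ → 1.99242×10⁶ m/m³
V = d / (distance per unit fuel) = 48281.8 / 1.99242×10⁶ = 0.0242327 m³
In ft³: 0.0242327 / 0.0283168 = 0.855771 ft³

0.8558 ft³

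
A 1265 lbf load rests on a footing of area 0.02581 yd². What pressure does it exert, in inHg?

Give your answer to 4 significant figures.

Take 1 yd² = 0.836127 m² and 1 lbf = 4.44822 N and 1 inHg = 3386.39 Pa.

1265 lbf × 4.44822 → 5627 N
0.02581 yd² × 0.836127 → 0.0215804 m²
P = F / A = 5627 N / 0.0215804 m² = 260746 Pa
260746 Pa ÷ (3386.39 Pa/inHg) = 76.9982 inHg

77.00 inHg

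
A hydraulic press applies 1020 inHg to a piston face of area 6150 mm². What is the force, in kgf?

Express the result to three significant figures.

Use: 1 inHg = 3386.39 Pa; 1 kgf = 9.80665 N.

2170 kgf

1020 inHg × 3386.39 = 3.45412×10⁶ Pa
6150 mm² × 10⁻⁶ = 0.00615 m²
F = P × A = 3.45412×10⁶ Pa × 0.00615 m² = 21242.8 N
21242.8 N ÷ (9.80665 N/kgf) = 2166.16 kgf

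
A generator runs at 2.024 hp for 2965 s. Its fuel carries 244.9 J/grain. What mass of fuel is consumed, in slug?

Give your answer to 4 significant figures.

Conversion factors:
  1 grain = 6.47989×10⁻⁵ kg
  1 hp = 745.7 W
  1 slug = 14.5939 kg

0.08113 slug

2.024 hp → 1509.3 W
E = P × t = 1509.3 × 2965 = 4.47507×10⁶ J
244.9 J/grain → 3.77939×10⁶ J/kg
m = E / e_s = 4.47507×10⁶ / 3.77939×10⁶ = 1.18407 kg
In slug: 1.18407 / 14.5939 = 0.0811346 slug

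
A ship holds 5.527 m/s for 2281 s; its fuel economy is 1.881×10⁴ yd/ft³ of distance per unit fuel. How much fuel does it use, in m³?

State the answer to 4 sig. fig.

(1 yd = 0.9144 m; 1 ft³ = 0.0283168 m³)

0.02076 m³

d = v × t = 5.527 × 2281 = 12607.1 m
1.881×10⁴ yd/ft³ → 607408 m/m³
V = d / (distance per unit fuel) = 12607.1 / 607408 = 0.0207556 m³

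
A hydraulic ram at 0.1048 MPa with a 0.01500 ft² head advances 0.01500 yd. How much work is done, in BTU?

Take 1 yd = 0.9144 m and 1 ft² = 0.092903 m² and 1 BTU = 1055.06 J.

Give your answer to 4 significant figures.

0.001899 BTU

0.1048 MPa → 104800 Pa
0.01500 ft² → 0.00139354 m²
F = P × A = 104800 × 0.00139354 = 146.043 N
0.01500 yd → 0.013716 m
W = F × d = 146.043 × 0.013716 = 2.00313 J
In BTU: 2.00313 / 1055.06 = 0.00189859 BTU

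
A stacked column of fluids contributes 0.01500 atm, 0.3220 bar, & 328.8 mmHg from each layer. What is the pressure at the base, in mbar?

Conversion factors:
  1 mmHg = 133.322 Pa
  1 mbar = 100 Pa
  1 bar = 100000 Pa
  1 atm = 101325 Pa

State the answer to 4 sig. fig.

775.6 mbar

0.01500 atm × 101325 = 1519.88 Pa
0.3220 bar × 100000 = 32200 Pa
328.8 mmHg × 133.322 = 43836.3 Pa
Total: 1519.88 + 32200 + 43836.3 = 77556.2 Pa
In mbar: 77556.2 / 100 = 775.562 mbar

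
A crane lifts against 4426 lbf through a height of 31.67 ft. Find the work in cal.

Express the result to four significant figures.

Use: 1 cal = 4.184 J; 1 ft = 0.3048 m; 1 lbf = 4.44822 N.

4.542×10⁴ cal

4426 lbf × 4.44822 → 19687.8 N
31.67 ft × 0.3048 → 9.65302 m
W = F × d = 19687.8 N × 9.65302 m = 190047 J
190047 J ÷ (4.184 J/cal) = 45422.3 cal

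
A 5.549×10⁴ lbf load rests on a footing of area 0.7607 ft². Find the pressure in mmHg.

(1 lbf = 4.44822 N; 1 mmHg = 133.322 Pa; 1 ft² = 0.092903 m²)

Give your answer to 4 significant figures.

5.549×10⁴ lbf × 4.44822 → 246832 N
0.7607 ft² × 0.092903 → 0.0706713 m²
P = F / A = 246832 N / 0.0706713 m² = 3.49268×10⁶ Pa
3.49268×10⁶ Pa ÷ (133.322 Pa/mmHg) = 26197.3 mmHg

2.620×10⁴ mmHg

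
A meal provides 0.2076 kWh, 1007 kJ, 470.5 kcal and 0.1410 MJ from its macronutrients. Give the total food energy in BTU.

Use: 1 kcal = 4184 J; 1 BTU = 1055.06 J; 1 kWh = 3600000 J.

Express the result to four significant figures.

3662 BTU

0.2076 kWh × 3600000 = 747360 J
1007 kJ × 1000 = 1.007×10⁶ J
470.5 kcal × 4184 = 1.96857×10⁶ J
0.1410 MJ × 1000000 = 141000 J
Combined: 747360 + 1.007×10⁶ + 1.96857×10⁶ + 141000 = 3.86393×10⁶ J
In BTU: 3.86393×10⁶ / 1055.06 = 3662.28 BTU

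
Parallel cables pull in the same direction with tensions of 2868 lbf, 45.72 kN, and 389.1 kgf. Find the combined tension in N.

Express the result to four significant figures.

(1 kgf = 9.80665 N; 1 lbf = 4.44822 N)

2868 lbf × 4.44822 → 12757.5 N
45.72 kN × 1000 → 45720 N
389.1 kgf × 9.80665 → 3815.77 N
Combined: 12757.5 + 45720 + 3815.77 = 62293.3 N

6.229×10⁴ N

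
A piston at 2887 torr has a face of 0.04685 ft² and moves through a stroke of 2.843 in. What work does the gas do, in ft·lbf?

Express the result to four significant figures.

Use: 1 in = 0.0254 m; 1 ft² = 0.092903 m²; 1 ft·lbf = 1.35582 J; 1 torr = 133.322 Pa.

89.23 ft·lbf

2887 torr → 384901 Pa
0.04685 ft² → 0.00435251 m²
F = P × A = 384901 × 0.00435251 = 1675.29 N
2.843 in → 0.0722122 m
W = F × d = 1675.29 × 0.0722122 = 120.976 J
In ft·lbf: 120.976 / 1.35582 = 89.2272 ft·lbf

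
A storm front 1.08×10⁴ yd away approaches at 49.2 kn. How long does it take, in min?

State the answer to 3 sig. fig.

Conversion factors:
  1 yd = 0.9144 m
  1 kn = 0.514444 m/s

6.50 min

1.08×10⁴ yd × 0.9144 = 9875.52 m
49.2 kn × 0.514444 = 25.3106 m/s
t = d / v = 9875.52 m / 25.3106 m/s = 390.173 s
390.173 s ÷ (60 s/min) = 6.50288 min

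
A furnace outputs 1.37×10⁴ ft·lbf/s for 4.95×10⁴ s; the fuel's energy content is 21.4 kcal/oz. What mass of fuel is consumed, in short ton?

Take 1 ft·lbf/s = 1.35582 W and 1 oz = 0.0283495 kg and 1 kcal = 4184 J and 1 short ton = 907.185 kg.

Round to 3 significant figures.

0.321 short ton

1.37×10⁴ ft·lbf/s → 18574.7 W
E = P × t = 18574.7 × 49500 = 9.19448×10⁸ J
21.4 kcal/oz → 3.15835×10⁶ J/kg
m = E / e_s = 9.19448×10⁸ / 3.15835×10⁶ = 291.117 kg
In short ton: 291.117 / 907.185 = 0.320901 short ton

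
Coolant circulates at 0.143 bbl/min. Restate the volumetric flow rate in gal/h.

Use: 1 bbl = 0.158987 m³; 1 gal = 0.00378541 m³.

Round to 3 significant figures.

0.143 bbl/min × 0.158987 m³/bbl ÷ 60 s/min = 3.78919×10⁻⁴ m³/s
3.78919×10⁻⁴ m³/s ÷ 0.00378541 m³/gal × 3600 s/h = 360.359 gal/h

360 gal/h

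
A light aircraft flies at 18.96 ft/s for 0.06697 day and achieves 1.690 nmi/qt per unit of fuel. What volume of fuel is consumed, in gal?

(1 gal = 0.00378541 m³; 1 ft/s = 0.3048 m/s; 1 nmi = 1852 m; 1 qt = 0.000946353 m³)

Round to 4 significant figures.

18.96 ft/s → 5.77901 m/s
0.06697 day → 5786.21 s
d = v × t = 5.77901 × 5786.21 = 33438.6 m
1.690 nmi/qt → 3.30731×10⁶ m/m³
V = d / (distance per unit fuel) = 33438.6 / 3.30731×10⁶ = 0.0101105 m³
In gal: 0.0101105 / 0.00378541 = 2.67091 gal

2.671 gal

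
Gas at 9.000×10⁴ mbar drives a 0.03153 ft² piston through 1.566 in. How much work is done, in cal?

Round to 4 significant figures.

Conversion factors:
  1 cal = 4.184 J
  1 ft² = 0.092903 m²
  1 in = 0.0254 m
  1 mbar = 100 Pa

9.000×10⁴ mbar → 9×10⁶ Pa
0.03153 ft² → 0.00292923 m²
F = P × A = 9×10⁶ × 0.00292923 = 26363.1 N
1.566 in → 0.0397764 m
W = F × d = 26363.1 × 0.0397764 = 1048.63 J
In cal: 1048.63 / 4.184 = 250.629 cal

250.6 cal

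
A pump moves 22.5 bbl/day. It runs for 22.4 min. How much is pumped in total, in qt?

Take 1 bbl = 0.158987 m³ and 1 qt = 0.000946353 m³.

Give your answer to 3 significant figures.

22.5 bbl/day → 4.14029×10⁻⁵ m³/s
22.4 min → 1344 s
V = Q × t = 4.14029×10⁻⁵ × 1344 = 0.0556455 m³
In qt: 0.0556455 / 0.000946353 = 58.7999 qt

58.8 qt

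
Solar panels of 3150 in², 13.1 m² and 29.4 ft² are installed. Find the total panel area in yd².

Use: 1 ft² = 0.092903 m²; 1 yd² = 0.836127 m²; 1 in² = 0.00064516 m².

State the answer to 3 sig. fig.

21.4 yd²

3150 in² × 0.00064516 = 2.03225 m²
13.1 m² (already m²)
29.4 ft² × 0.092903 = 2.73135 m²
Combined: 2.03225 + 13.1 + 2.73135 = 17.8636 m²
In yd²: 17.8636 / 0.836127 = 21.3647 yd²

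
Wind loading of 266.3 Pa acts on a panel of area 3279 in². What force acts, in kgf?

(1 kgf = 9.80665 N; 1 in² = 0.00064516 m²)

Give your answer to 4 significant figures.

3279 in² × 0.00064516 → 2.11548 m²
F = P × A = 266.3 Pa × 2.11548 m² = 563.352 N
563.352 N ÷ (9.80665 N/kgf) = 57.4459 kgf

57.45 kgf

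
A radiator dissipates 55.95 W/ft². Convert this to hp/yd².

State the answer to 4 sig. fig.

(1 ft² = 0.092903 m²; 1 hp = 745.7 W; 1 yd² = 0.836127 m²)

55.95 W/ft² ÷ 0.092903 m²/ft² = 602.241 W/m²
602.241 W/m² ÷ 745.7 W/hp × 0.836127 m²/yd² = 0.675272 hp/yd²

0.6753 hp/yd²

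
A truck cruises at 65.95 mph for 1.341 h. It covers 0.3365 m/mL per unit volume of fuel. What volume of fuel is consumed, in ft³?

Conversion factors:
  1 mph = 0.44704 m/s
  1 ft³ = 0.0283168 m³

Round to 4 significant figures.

14.94 ft³

65.95 mph → 29.4823 m/s
1.341 h → 4827.6 s
d = v × t = 29.4823 × 4827.6 = 142329 m
0.3365 m/mL → 336500 m/m³
V = d / (distance per unit fuel) = 142329 / 336500 = 0.422969 m³
In ft³: 0.422969 / 0.0283168 = 14.937 ft³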